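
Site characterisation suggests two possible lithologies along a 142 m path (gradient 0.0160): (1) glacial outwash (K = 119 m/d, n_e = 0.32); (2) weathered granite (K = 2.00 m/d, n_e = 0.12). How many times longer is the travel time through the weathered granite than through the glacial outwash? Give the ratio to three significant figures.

22.3

Unit 1 (glacial outwash): v = 119×0.016/0.32 = 5.950 m/d, t = 142/5.950 = 23.87 d
Unit 2 (weathered granite): v = 2.00×0.016/0.12 = 0.2667 m/d, t = 142/0.2667 = 532.5 d
t(weathered granite) / t(glacial outwash) = 532.5/23.87 = 22.3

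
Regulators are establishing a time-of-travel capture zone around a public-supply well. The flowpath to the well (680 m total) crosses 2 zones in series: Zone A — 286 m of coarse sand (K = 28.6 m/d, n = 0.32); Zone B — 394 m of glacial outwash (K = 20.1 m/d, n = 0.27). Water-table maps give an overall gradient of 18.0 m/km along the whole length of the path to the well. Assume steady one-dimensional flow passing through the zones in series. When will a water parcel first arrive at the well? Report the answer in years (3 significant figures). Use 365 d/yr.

Continuity: the same q passes through each zone, so ΔH = q·Σ(L_j/K_j) — the zones act as resistances in series.
Σ(L/K) = 286/28.6 + 394/20.1 = 10.00 + 19.60 = 29.60 d
K_eq = L_total / Σ(L/K) = 680 / 29.60 = 22.97 m/d
q = K_eq · i = 22.97 × 0.018 = 0.4135 m/d (same in every zone)
Zone A: v = q/n = 0.4135/0.32 = 1.292 m/d → t_A = 286/1.292 = 221.3 d
Zone B: v = q/n = 0.4135/0.27 = 1.531 m/d → t_B = 394/1.531 = 257.3 d
Total t = 221.3 + 257.3 = 478.6 d
   = 478.6 / 365 = 1.31 yr

1.31 years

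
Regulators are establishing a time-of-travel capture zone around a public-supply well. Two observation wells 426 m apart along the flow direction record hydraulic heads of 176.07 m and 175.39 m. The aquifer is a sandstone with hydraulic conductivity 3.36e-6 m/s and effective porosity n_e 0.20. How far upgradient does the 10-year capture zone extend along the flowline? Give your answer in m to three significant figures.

8.46 m

Hydraulic gradient i = (176.07 − 175.39) / 426 = 0.68 / 426 = 0.001596
K = 3.36e-6 m/s × 86400 s/d = 0.2903 m/d
q = Ki = 0.2903 × 0.001596 = 4.634e-4 m/d
Seepage velocity v = q / n = 4.634e-4 / 0.20 = 0.002317 m/d
T = 10 yr × 365 = 3650 d
L = v × T = 0.002317 × 3650 = 8.457 m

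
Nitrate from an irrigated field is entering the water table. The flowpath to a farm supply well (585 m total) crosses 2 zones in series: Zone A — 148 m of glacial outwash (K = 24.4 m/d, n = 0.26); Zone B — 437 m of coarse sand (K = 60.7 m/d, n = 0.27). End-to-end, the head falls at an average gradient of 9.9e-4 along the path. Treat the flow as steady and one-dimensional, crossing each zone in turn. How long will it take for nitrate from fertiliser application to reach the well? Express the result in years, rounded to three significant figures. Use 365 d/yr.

9.82 years

Steady 1-D flow in series ⇒ the Darcy flux q is identical in every zone and the zone head losses add (resistances L/K in series).
Σ(L/K) = 148/24.4 + 437/60.7 = 6.066 + 7.199 = 13.26 d
K_eq = L_total / Σ(L/K) = 585 / 13.26 = 44.10 m/d
q = K_eq · i = 44.10 × 9.9e-4 = 0.04366 m/d (same in every zone)
Zone A: v = q/n = 0.04366/0.26 = 0.1679 m/d → t_A = 148/0.1679 = 881.4 d
Zone B: v = q/n = 0.04366/0.27 = 0.1617 m/d → t_B = 437/0.1617 = 2702 d
Total t = 881.4 + 2702 = 3584 d
   = 3584 / 365 = 9.82 yr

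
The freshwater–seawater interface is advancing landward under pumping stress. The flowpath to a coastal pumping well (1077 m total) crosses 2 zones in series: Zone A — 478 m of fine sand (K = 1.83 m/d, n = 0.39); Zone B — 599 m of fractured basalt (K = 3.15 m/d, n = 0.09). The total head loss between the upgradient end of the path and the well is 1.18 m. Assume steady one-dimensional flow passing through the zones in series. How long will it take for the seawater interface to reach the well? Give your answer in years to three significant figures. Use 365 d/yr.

252 years

Steady 1-D flow in series ⇒ the Darcy flux q is identical in every zone and the zone head losses add (resistances L/K in series).
Σ(L/K) = 478/1.83 + 599/3.15 = 261.2 + 190.2 = 451.4 d
q = ΔH / Σ(L/K) = 1.18 / 451.4 = 0.002614 m/d (same in every zone)
Zone A: v = q/n = 0.002614/0.39 = 0.006703 m/d → t_A = 478/0.006703 = 71310 d
Zone B: v = q/n = 0.002614/0.09 = 0.02905 m/d → t_B = 599/0.02905 = 20620 d
Total t = 71310 + 20620 = 91930 d
   = 91930 / 365 = 252 yr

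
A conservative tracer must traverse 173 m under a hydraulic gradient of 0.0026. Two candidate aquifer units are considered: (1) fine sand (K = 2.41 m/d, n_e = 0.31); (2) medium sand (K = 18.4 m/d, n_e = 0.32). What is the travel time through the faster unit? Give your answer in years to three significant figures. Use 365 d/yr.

Unit 1 (fine sand): v = 2.41×0.0026/0.31 = 0.02021 m/d, t = 173/0.02021 = 8559 d
Unit 2 (medium sand): v = 18.4×0.0026/0.32 = 0.1495 m/d, t = 173/0.1495 = 1157 d
Faster: 1157 d / 365 = 3.17 yr

3.17 years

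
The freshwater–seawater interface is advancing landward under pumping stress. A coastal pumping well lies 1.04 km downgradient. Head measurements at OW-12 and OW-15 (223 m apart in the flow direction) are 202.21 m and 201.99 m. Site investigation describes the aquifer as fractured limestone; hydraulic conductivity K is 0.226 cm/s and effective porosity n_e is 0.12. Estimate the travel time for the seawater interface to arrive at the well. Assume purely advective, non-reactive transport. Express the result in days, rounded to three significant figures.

Hydraulic gradient i = (202.21 − 201.99) / 223 = 0.22 / 223 = 9.865e-4
K = 0.226 cm/s × 864 = 195.3 m/d
Specific discharge q = 195.3 × 9.865e-4 = 0.1926 m/d
v = Ki/n = 195.3·9.865e-4/0.12 = 1.605 m/d
L = 1.04 km = 1040 m
t = L / v = 1040 / 1.605 = 647.9 d

648 days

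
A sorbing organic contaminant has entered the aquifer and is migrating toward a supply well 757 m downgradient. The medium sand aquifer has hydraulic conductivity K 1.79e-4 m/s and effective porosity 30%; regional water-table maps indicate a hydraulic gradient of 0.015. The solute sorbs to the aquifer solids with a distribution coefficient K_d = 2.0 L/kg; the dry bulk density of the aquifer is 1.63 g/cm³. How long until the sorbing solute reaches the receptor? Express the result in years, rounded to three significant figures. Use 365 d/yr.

K = 1.79e-4 m/s × 86400 s/d = 15.47 m/d
q = Ki = 15.47 × 0.015 = 0.2320 m/d
v = Ki/n = 15.47·0.015/0.30 = 0.7733 m/d
Retardation R = 1 + ρ_b·K_d/n = 1 + 1.63×2.0/0.30 = 11.87
Contaminant velocity v_c = v/R = 0.7733/11.87 = 0.06516 m/d
t = L/v_c = 757/0.06516 = 11620 d
   = 11620/365 = 31.8 yr

31.8 years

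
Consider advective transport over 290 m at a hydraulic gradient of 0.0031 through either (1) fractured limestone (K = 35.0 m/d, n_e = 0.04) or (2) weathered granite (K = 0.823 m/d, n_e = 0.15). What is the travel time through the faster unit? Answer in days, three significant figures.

107 days

Unit 1 (fractured limestone): v = 35.0×0.0031/0.04 = 2.713 m/d, t = 290/2.713 = 106.9 d
Unit 2 (weathered granite): v = 0.823×0.0031/0.15 = 0.01701 m/d, t = 290/0.01701 = 17050 d
Faster unit: t = 107 d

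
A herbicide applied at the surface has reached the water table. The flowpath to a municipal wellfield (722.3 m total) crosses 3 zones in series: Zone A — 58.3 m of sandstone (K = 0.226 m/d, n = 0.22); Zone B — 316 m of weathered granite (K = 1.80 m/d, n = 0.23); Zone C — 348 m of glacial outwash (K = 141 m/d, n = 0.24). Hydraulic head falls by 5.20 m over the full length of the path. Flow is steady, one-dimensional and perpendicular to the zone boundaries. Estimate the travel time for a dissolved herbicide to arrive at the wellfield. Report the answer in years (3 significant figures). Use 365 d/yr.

Continuity: the same q passes through each zone, so ΔH = q·Σ(L_j/K_j) — the zones act as resistances in series.
Σ(L/K) = 58.3/0.226 + 316/1.80 + 348/141 = 258.0 + 175.6 + 2.468 = 436.0 d
q = ΔH / Σ(L/K) = 5.20 / 436.0 = 0.01193 m/d (same in every zone)
Zone A: v = q/n = 0.01193/0.22 = 0.05421 m/d → t_A = 58.3/0.05421 = 1075 d
Zone B: v = q/n = 0.01193/0.23 = 0.05186 m/d → t_B = 316/0.05186 = 6094 d
Zone C: v = q/n = 0.01193/0.24 = 0.04970 m/d → t_C = 348/0.04970 = 7003 d
Total t = 1075 + 6094 + 7003 = 14170 d
   = 14170 / 365 = 38.8 yr

38.8 years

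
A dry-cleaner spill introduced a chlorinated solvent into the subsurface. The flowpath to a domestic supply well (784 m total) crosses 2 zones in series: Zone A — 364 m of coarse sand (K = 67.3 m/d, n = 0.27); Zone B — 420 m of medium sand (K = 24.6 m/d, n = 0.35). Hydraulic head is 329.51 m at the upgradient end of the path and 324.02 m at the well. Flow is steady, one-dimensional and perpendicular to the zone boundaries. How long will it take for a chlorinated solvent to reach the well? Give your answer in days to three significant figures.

Total head drop ΔH = 329.51 − 324.02 = 5.49 m
Steady 1-D flow in series ⇒ the Darcy flux q is identical in every zone and the zone head losses add (resistances L/K in series).
Σ(L/K) = 364/67.3 + 420/24.6 = 5.409 + 17.07 = 22.48 d
q = ΔH / Σ(L/K) = 5.49 / 22.48 = 0.2442 m/d (same in every zone)
Zone A: v = q/n = 0.2442/0.27 = 0.9044 m/d → t_A = 364/0.9044 = 402.5 d
Zone B: v = q/n = 0.2442/0.35 = 0.6977 m/d → t_B = 420/0.6977 = 602.0 d
Total t = 402.5 + 602.0 = 1004 d

1000 days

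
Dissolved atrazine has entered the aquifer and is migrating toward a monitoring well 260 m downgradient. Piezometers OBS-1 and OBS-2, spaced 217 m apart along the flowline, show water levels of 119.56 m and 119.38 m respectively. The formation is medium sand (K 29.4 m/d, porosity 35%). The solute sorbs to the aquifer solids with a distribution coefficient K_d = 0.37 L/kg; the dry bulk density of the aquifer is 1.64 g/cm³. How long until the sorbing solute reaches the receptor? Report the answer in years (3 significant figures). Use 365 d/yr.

Hydraulic gradient i = (119.56 − 119.38) / 217 = 0.18 / 217 = 8.295e-4
Darcy flux q = K·i = 29.4 × 8.295e-4 = 0.02439 m/d
Average linear velocity = 0.02439 / 0.35 = 0.06968 m/d
Retardation R = 1 + ρ_b·K_d/n = 1 + 1.64×0.37/0.35 = 2.734
Contaminant velocity v_c = v/R = 0.06968/2.734 = 0.02549 m/d
t = L/v_c = 260/0.02549 = 10200 d
   = 10200/365 = 27.9 yr

27.9 years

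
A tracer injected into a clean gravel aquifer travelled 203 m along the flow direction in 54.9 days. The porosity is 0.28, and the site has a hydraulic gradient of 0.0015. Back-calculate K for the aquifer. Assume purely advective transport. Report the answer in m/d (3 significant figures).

690 m/d

v = L / t = 203 / 54.9 = 3.698 m/d
K = v · n / i = 3.698 × 0.28 / 0.0015 = 690 m/d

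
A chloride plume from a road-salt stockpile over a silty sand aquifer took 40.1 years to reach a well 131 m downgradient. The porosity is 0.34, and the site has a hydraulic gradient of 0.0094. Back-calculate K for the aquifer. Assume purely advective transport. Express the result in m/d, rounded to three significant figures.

t = 40.1 years = 14640 d
v = L / t = 131 / 14640 = 0.008950 m/d
K = v · n / i = 0.008950 × 0.34 / 0.0094 = 0.324 m/d

0.324 m/d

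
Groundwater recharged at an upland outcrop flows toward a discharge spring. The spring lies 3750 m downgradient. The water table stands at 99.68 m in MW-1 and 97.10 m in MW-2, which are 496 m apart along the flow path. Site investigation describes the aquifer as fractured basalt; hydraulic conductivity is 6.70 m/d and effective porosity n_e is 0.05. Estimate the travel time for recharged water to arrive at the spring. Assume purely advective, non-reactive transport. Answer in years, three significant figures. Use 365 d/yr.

14.7 years

Hydraulic gradient i = (99.68 − 97.10) / 496 = 2.58 / 496 = 0.005202
Darcy flux q = K·i = 6.70 × 0.005202 = 0.03485 m/d
v = Ki/n = 6.70·0.005202/0.05 = 0.6970 m/d
t = L / v = 3750 / 0.6970 = 5380 d
   = 5380 / 365 = 14.7 yr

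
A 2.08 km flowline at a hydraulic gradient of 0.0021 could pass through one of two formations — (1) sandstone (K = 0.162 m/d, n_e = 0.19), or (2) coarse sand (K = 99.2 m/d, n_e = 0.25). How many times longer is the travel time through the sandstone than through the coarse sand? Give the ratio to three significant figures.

Unit 1 (sandstone): v = 0.162×0.0021/0.19 = 0.001791 m/d, t = 2080/0.001791 = 1.162e6 d
Unit 2 (coarse sand): v = 99.2×0.0021/0.25 = 0.8333 m/d, t = 2080/0.8333 = 2496 d
t(sandstone) / t(coarse sand) = 1.162e6/2496 = 465

465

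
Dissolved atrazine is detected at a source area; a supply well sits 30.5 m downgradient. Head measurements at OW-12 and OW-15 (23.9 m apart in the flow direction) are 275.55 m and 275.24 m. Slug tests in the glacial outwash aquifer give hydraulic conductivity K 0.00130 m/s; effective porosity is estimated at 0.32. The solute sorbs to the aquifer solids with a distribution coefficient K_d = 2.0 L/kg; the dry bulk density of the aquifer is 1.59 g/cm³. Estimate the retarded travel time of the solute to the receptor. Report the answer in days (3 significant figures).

Hydraulic gradient i = (275.55 − 275.24) / 23.9 = 0.31 / 23.9 = 0.01297
K = 0.00130 m/s × 86400 s/d = 112.3 m/d
Darcy flux q = K·i = 112.3 × 0.01297 = 1.457 m/d
Seepage velocity v = q / n = 1.457 / 0.32 = 4.553 m/d
Retardation R = 1 + ρ_b·K_d/n = 1 + 1.59×2.0/0.32 = 10.94
Contaminant velocity v_c = v/R = 4.553/10.94 = 0.4162 m/d
t = L/v_c = 30.5/0.4162 = 73.27 d

73.3 days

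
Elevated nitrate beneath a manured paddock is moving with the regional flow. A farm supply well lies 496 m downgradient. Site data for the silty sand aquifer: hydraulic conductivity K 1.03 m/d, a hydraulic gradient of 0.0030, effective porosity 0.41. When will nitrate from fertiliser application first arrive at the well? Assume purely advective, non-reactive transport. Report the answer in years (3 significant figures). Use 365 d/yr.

180 years

Darcy flux q = K·i = 1.03 × 0.0030 = 0.003090 m/d
Seepage velocity v = q / n = 0.003090 / 0.41 = 0.007537 m/d
t = L / v = 496 / 0.007537 = 65810 d
   = 65810 / 365 = 180 yr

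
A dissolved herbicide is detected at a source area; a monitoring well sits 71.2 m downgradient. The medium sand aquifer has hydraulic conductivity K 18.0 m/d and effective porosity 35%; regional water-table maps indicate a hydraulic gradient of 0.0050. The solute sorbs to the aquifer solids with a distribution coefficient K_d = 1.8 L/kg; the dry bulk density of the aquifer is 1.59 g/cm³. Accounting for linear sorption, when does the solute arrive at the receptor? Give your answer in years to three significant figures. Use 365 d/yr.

6.96 years

Darcy flux q = K·i = 18.0 × 0.0050 = 0.09000 m/d
Average linear velocity = 0.09000 / 0.35 = 0.2571 m/d
Retardation R = 1 + ρ_b·K_d/n = 1 + 1.59×1.8/0.35 = 9.177
Contaminant velocity v_c = v/R = 0.2571/9.177 = 0.02802 m/d
t = L/v_c = 71.2/0.02802 = 2541 d
   = 2541/365 = 6.96 yr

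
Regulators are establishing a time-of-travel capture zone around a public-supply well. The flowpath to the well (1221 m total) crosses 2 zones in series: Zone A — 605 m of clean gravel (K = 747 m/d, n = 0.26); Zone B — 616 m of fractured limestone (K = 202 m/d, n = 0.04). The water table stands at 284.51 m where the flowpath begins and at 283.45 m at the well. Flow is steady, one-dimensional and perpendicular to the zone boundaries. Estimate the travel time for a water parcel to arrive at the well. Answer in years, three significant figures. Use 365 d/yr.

1.81 years

Total head drop ΔH = 284.51 − 283.45 = 1.06 m
Steady 1-D flow in series ⇒ the Darcy flux q is identical in every zone and the zone head losses add (resistances L/K in series).
Σ(L/K) = 605/747 + 616/202 = 0.8099 + 3.050 = 3.859 d
q = ΔH / Σ(L/K) = 1.06 / 3.859 = 0.2747 m/d (same in every zone)
Zone A: v = q/n = 0.2747/0.26 = 1.056 m/d → t_A = 605/1.056 = 572.7 d
Zone B: v = q/n = 0.2747/0.04 = 6.866 m/d → t_B = 616/6.866 = 89.71 d
Total t = 572.7 + 89.71 = 662.4 d
   = 662.4 / 365 = 1.81 yr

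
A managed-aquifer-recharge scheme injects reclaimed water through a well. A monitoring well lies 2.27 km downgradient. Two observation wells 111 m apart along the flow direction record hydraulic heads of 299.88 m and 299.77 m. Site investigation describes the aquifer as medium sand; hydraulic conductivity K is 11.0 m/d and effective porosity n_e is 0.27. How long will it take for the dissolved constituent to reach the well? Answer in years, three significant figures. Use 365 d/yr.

154 years

Hydraulic gradient i = (299.88 − 299.77) / 111 = 0.11 / 111 = 9.910e-4
Darcy flux q = K·i = 11.0 × 9.910e-4 = 0.01090 m/d
Seepage velocity v = q / n = 0.01090 / 0.27 = 0.04037 m/d
L = 2.27 km = 2270 m
t = L / v = 2270 / 0.04037 = 56220 d
   = 56220 / 365 = 154 yr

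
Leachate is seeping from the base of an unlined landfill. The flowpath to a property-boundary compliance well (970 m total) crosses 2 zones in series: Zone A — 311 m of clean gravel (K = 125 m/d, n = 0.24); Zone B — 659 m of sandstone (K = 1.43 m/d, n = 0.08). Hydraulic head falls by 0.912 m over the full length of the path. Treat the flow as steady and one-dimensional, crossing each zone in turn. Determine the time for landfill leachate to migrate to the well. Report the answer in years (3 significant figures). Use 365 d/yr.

177 years

Steady 1-D flow in series ⇒ the Darcy flux q is identical in every zone and the zone head losses add (resistances L/K in series).
Σ(L/K) = 311/125 + 659/1.43 = 2.488 + 460.8 = 463.3 d
q = ΔH / Σ(L/K) = 0.912 / 463.3 = 0.001968 m/d (same in every zone)
Zone A: v = q/n = 0.001968/0.24 = 0.008202 m/d → t_A = 311/0.008202 = 37920 d
Zone B: v = q/n = 0.001968/0.08 = 0.02460 m/d → t_B = 659/0.02460 = 26780 d
Total t = 37920 + 26780 = 64700 d
   = 64700 / 365 = 177 yr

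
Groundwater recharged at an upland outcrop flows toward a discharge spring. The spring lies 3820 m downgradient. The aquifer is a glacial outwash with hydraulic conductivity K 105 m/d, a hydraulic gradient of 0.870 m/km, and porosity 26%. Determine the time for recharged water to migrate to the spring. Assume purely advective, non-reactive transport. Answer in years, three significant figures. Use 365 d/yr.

q = Ki = 105 × 8.7e-4 = 0.09135 m/d
Average linear velocity = 0.09135 / 0.26 = 0.3513 m/d
t = L / v = 3820 / 0.3513 = 10870 d
   = 10870 / 365 = 29.8 yr

29.8 years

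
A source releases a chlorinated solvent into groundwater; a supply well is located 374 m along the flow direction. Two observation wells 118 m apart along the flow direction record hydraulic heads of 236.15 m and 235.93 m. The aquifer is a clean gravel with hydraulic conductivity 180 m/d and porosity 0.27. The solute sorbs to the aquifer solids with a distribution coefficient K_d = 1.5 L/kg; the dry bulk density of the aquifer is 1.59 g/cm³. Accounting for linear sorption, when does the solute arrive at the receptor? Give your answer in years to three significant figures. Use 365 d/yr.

8.11 years

Hydraulic gradient i = (236.15 − 235.93) / 118 = 0.22 / 118 = 0.001864
Specific discharge q = 180 × 0.001864 = 0.3356 m/d
v_s = q/n_e = 0.3356/0.27 = 1.243 m/d
Retardation R = 1 + ρ_b·K_d/n = 1 + 1.59×1.5/0.27 = 9.833
Contaminant velocity v_c = v/R = 1.243/9.833 = 0.1264 m/d
t = L/v_c = 374/0.1264 = 2959 d
   = 2959/365 = 8.11 yr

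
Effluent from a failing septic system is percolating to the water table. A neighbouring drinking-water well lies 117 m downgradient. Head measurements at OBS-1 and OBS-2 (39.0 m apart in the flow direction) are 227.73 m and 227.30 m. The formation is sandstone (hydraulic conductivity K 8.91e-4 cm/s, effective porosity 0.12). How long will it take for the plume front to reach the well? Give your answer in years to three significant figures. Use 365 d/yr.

Hydraulic gradient i = (227.73 − 227.30) / 39.0 = 0.43 / 39.0 = 0.01103
K = 8.91e-4 cm/s × 864 = 0.7698 m/d
q = Ki = 0.7698 × 0.01103 = 0.008488 m/d
Seepage velocity v = q / n = 0.008488 / 0.12 = 0.07073 m/d
t = L / v = 117 / 0.07073 = 1654 d
   = 1654 / 365 = 4.53 yr

4.53 years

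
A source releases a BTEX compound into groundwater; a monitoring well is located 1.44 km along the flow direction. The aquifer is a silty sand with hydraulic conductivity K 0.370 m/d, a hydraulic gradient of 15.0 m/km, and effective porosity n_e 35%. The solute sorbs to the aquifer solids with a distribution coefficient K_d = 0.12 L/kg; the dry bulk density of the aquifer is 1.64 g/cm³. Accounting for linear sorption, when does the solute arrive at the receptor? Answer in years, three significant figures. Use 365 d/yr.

q = Ki = 0.370 × 0.015 = 0.005550 m/d
Seepage velocity v = q / n = 0.005550 / 0.35 = 0.01586 m/d
Retardation R = 1 + ρ_b·K_d/n = 1 + 1.64×0.12/0.35 = 1.562
Contaminant velocity v_c = v/R = 0.01586/1.562 = 0.01015 m/d
L = 1.44 km = 1440 m
t = L/v_c = 1440/0.01015 = 141900 d
   = 141900/365 = 389 yr

389 years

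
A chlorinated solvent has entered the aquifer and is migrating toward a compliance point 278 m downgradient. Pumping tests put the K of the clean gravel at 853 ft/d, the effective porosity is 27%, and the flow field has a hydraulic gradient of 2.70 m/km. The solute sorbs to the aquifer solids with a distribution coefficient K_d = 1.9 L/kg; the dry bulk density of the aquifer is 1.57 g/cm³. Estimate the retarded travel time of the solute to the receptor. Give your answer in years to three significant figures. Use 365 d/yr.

3.53 years

K = 853 ft/d × 0.3048 = 260.0 m/d
q = Ki = 260.0 × 0.0027 = 0.7020 m/d
Seepage velocity v = q / n = 0.7020 / 0.27 = 2.600 m/d
Retardation R = 1 + ρ_b·K_d/n = 1 + 1.57×1.9/0.27 = 12.05
Contaminant velocity v_c = v/R = 2.600/12.05 = 0.2158 m/d
t = L/v_c = 278/0.2158 = 1288 d
   = 1288/365 = 3.53 yr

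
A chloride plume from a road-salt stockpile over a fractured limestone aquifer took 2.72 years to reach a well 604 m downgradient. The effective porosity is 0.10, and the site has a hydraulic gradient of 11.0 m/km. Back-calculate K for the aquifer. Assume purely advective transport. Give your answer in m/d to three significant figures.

t = 2.72 years = 992.8 d
v = L / t = 604 / 992.8 = 0.6084 m/d
K = v · n / i = 0.6084 × 0.10 / 0.011 = 5.53 m/d

5.53 m/d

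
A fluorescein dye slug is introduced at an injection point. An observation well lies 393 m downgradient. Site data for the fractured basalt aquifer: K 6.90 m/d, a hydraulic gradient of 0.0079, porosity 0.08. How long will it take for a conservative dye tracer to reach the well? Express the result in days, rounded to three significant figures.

577 days

q = Ki = 6.90 × 0.0079 = 0.05451 m/d
v_s = q/n_e = 0.05451/0.08 = 0.6814 m/d
t = L / v = 393 / 0.6814 = 576.8 d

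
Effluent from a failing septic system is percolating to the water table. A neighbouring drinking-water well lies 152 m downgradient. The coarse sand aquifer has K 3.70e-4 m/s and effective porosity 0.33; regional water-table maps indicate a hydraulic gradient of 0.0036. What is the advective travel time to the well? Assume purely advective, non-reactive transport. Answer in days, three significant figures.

K = 3.70e-4 m/s × 86400 s/d = 31.97 m/d
Specific discharge q = 31.97 × 0.0036 = 0.1151 m/d
v = Ki/n = 31.97·0.0036/0.33 = 0.3487 m/d
t = L / v = 152 / 0.3487 = 435.9 d

436 days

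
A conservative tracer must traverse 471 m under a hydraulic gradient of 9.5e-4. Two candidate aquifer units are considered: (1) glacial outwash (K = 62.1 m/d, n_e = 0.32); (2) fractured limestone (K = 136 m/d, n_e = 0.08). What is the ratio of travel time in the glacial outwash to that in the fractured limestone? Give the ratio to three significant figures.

Unit 1 (glacial outwash): v = 62.1×9.5e-4/0.32 = 0.1844 m/d, t = 471/0.1844 = 2555 d
Unit 2 (fractured limestone): v = 136×9.5e-4/0.08 = 1.615 m/d, t = 471/1.615 = 291.6 d
t(glacial outwash) / t(fractured limestone) = 2555/291.6 = 8.76

8.76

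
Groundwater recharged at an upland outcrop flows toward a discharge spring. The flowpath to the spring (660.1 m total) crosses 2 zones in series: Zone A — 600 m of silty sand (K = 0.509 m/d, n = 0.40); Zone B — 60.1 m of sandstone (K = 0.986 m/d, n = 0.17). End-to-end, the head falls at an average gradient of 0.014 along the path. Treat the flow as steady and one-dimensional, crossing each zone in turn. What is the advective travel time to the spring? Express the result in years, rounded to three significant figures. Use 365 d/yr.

For zones in series the flux q is common to all zones; the equivalent conductivity is the harmonic (thickness-weighted) mean, K_eq = L_total / Σ(L_j/K_j).
Σ(L/K) = 600/0.509 + 60.1/0.986 = 1179 + 60.95 = 1240 d
K_eq = L_total / Σ(L/K) = 660.1 / 1240 = 0.5325 m/d
q = K_eq · i = 0.5325 × 0.014 = 0.007454 m/d (same in every zone)
Zone A: v = q/n = 0.007454/0.40 = 0.01864 m/d → t_A = 600/0.01864 = 32200 d
Zone B: v = q/n = 0.007454/0.17 = 0.04385 m/d → t_B = 60.1/0.04385 = 1371 d
Total t = 32200 + 1371 = 33570 d
   = 33570 / 365 = 92.0 yr

92.0 years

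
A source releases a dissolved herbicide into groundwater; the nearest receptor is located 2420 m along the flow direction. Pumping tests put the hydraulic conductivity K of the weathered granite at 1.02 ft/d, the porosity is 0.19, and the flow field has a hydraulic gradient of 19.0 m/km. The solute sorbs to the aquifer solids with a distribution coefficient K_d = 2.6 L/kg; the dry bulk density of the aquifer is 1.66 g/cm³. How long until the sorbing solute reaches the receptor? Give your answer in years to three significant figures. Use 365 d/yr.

K = 1.02 ft/d × 0.3048 = 0.3109 m/d
q = Ki = 0.3109 × 0.019 = 0.005907 m/d
v = Ki/n = 0.3109·0.019/0.19 = 0.03109 m/d
Retardation R = 1 + ρ_b·K_d/n = 1 + 1.66×2.6/0.19 = 23.72
Contaminant velocity v_c = v/R = 0.03109/23.72 = 0.001311 m/d
t = L/v_c = 2420/0.001311 = 1.846e6 d
   = 1.846e6/365 = 5060 yr

5060 years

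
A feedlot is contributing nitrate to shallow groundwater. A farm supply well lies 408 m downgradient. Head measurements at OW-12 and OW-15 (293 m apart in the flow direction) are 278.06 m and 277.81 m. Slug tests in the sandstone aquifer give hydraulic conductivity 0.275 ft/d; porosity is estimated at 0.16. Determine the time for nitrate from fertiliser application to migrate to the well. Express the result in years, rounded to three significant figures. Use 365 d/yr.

2500 years

Hydraulic gradient i = (278.06 − 277.81) / 293 = 0.25 / 293 = 8.532e-4
K = 0.275 ft/d × 0.3048 = 0.08382 m/d
q = Ki = 0.08382 × 8.532e-4 = 7.152e-5 m/d
v_s = q/n_e = 7.152e-5/0.16 = 4.470e-4 m/d
t = L / v = 408 / 4.470e-4 = 912800 d
   = 912800 / 365 = 2500 yr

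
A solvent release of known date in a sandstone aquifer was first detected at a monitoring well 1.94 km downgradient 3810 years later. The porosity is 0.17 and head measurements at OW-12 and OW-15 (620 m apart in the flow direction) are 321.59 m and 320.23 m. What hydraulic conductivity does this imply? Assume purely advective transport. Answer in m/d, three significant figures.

0.108 m/d

Hydraulic gradient i = (321.59 − 320.23) / 620 = 1.36 / 620 = 0.002194
t = 3810 years = 1.391e6 d
L = 1.94 km = 1940 m
v = L / t = 1940 / 1.391e6 = 0.001395 m/d
K = v · n / i = 0.001395 × 0.17 / 0.002194 = 0.108 m/d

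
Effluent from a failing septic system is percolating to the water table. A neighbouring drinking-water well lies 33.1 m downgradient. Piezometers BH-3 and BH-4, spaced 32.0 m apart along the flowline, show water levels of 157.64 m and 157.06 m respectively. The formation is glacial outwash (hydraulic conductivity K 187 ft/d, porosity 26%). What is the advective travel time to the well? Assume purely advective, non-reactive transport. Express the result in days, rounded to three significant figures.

Hydraulic gradient i = (157.64 − 157.06) / 32.0 = 0.58 / 32.0 = 0.01813
K = 187 ft/d × 0.3048 = 57.00 m/d
Darcy flux q = K·i = 57.00 × 0.01813 = 1.033 m/d
Average linear velocity = 1.033 / 0.26 = 3.973 m/d
t = L / v = 33.1 / 3.973 = 8.330 d

8.33 days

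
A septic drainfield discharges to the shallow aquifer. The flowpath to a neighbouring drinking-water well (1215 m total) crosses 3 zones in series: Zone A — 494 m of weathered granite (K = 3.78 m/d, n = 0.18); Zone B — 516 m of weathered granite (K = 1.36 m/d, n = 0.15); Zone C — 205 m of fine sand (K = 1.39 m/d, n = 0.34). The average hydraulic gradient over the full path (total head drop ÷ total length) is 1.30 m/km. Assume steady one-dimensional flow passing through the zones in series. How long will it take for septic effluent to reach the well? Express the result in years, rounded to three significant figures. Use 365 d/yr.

269 years

For zones in series the flux q is common to all zones; the equivalent conductivity is the harmonic (thickness-weighted) mean, K_eq = L_total / Σ(L_j/K_j).
Σ(L/K) = 494/3.78 + 516/1.36 + 205/1.39 = 130.7 + 379.4 + 147.5 = 657.6 d
K_eq = L_total / Σ(L/K) = 1215 / 657.6 = 1.848 m/d
q = K_eq · i = 1.848 × 0.0013 = 0.002402 m/d (same in every zone)
Zone A: v = q/n = 0.002402/0.18 = 0.01334 m/d → t_A = 494/0.01334 = 37020 d
Zone B: v = q/n = 0.002402/0.15 = 0.01601 m/d → t_B = 516/0.01601 = 32220 d
Zone C: v = q/n = 0.002402/0.34 = 0.007065 m/d → t_C = 205/0.007065 = 29020 d
Total t = 37020 + 32220 + 29020 = 98260 d
   = 98260 / 365 = 269 yr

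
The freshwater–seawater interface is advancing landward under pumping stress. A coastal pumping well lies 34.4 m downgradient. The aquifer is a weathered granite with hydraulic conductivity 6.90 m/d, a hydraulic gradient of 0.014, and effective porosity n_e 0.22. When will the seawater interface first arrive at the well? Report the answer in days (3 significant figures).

78.3 days

q = Ki = 6.90 × 0.014 = 0.09660 m/d
v = Ki/n = 6.90·0.014/0.22 = 0.4391 m/d
t = L / v = 34.4 / 0.4391 = 78.34 d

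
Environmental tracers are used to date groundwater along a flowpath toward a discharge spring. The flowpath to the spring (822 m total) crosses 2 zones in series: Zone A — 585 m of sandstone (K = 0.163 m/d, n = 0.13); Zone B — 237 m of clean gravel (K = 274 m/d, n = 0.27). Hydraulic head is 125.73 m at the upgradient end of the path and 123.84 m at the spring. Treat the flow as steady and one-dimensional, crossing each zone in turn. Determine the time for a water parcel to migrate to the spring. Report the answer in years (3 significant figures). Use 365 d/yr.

729 years

Total head drop ΔH = 125.73 − 123.84 = 1.89 m
Continuity: the same q passes through each zone, so ΔH = q·Σ(L_j/K_j) — the zones act as resistances in series.
Σ(L/K) = 585/0.163 + 237/274 = 3589 + 0.8650 = 3590 d
q = ΔH / Σ(L/K) = 1.89 / 3590 = 5.265e-4 m/d (same in every zone)
Zone A: v = q/n = 5.265e-4/0.13 = 0.004050 m/d → t_A = 585/0.004050 = 144400 d
Zone B: v = q/n = 5.265e-4/0.27 = 0.001950 m/d → t_B = 237/0.001950 = 121500 d
Total t = 144400 + 121500 = 266000 d
   = 266000 / 365 = 729 yr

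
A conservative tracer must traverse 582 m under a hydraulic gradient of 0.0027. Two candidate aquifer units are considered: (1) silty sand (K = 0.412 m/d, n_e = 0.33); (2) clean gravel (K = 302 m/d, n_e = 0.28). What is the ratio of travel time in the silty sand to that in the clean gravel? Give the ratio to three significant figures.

864

Unit 1 (silty sand): v = 0.412×0.0027/0.33 = 0.003371 m/d, t = 582/0.003371 = 172700 d
Unit 2 (clean gravel): v = 302×0.0027/0.28 = 2.912 m/d, t = 582/2.912 = 199.9 d
t(silty sand) / t(clean gravel) = 172700/199.9 = 864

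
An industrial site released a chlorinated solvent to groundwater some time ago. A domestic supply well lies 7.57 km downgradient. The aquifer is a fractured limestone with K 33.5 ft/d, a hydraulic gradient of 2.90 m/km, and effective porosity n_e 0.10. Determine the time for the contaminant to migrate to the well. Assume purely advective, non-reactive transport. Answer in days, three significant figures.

25600 days

K = 33.5 ft/d × 0.3048 = 10.21 m/d
q = Ki = 10.21 × 0.0029 = 0.02961 m/d
v = Ki/n = 10.21·0.0029/0.10 = 0.2961 m/d
L = 7.57 km = 7570 m
t = L / v = 7570 / 0.2961 = 25560 d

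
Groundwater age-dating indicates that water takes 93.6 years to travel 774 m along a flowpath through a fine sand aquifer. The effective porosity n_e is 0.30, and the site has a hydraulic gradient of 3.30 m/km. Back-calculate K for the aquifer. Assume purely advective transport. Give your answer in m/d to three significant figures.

t = 93.6 years = 34160 d
v = L / t = 774 / 34160 = 0.02266 m/d
K = v · n / i = 0.02266 × 0.30 / 0.0033 = 2.06 m/d

2.06 m/d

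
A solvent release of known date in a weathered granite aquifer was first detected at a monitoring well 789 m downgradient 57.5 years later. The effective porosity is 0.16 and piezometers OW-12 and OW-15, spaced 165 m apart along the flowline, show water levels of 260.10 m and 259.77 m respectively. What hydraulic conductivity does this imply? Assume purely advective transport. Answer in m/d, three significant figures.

3.01 m/d

Hydraulic gradient i = (260.10 − 259.77) / 165 = 0.33 / 165 = 0.002000
t = 57.5 years = 20990 d
v = L / t = 789 / 20990 = 0.03759 m/d
K = v · n / i = 0.03759 × 0.16 / 0.002000 = 3.01 m/d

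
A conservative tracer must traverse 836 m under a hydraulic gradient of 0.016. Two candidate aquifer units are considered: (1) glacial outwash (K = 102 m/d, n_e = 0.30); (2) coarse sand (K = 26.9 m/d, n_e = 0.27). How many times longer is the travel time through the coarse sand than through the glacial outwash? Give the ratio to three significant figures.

3.41

Unit 1 (glacial outwash): v = 102×0.016/0.30 = 5.440 m/d, t = 836/5.440 = 153.7 d
Unit 2 (coarse sand): v = 26.9×0.016/0.27 = 1.594 m/d, t = 836/1.594 = 524.4 d
t(coarse sand) / t(glacial outwash) = 524.4/153.7 = 3.41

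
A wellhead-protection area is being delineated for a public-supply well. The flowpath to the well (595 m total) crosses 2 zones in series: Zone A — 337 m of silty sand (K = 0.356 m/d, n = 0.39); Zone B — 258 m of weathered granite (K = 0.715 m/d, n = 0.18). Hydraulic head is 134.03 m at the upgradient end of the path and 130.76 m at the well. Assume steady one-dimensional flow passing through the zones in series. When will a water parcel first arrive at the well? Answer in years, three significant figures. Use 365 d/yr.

Total head drop ΔH = 134.03 − 130.76 = 3.27 m
Steady 1-D flow in series ⇒ the Darcy flux q is identical in every zone and the zone head losses add (resistances L/K in series).
Σ(L/K) = 337/0.356 + 258/0.715 = 946.6 + 360.8 = 1307 d
q = ΔH / Σ(L/K) = 3.27 / 1307 = 0.002501 m/d (same in every zone)
Zone A: v = q/n = 0.002501/0.39 = 0.006413 m/d → t_A = 337/0.006413 = 52550 d
Zone B: v = q/n = 0.002501/0.18 = 0.01389 m/d → t_B = 258/0.01389 = 18570 d
Total t = 52550 + 18570 = 71120 d
   = 71120 / 365 = 195 yr

195 years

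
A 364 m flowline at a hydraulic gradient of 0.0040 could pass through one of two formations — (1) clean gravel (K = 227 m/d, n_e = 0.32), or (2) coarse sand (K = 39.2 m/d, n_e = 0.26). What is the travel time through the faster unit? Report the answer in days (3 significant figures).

128 days

Unit 1 (clean gravel): v = 227×0.0040/0.32 = 2.838 m/d, t = 364/2.838 = 128.3 d
Unit 2 (coarse sand): v = 39.2×0.0040/0.26 = 0.6031 m/d, t = 364/0.6031 = 603.6 d
Faster unit: t = 128 d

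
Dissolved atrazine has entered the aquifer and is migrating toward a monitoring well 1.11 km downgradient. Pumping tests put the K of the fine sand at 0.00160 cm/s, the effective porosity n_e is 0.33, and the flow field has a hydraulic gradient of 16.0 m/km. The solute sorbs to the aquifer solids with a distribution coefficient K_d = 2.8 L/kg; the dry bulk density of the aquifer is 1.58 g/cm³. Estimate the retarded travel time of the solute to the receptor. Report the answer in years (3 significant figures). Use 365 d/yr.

654 years

K = 0.00160 cm/s × 864 = 1.382 m/d
Darcy flux q = K·i = 1.382 × 0.016 = 0.02212 m/d
v_s = q/n_e = 0.02212/0.33 = 0.06703 m/d
Retardation R = 1 + ρ_b·K_d/n = 1 + 1.58×2.8/0.33 = 14.41
Contaminant velocity v_c = v/R = 0.06703/14.41 = 0.004653 m/d
L = 1.11 km = 1110 m
t = L/v_c = 1110/0.004653 = 238600 d
   = 238600/365 = 654 yr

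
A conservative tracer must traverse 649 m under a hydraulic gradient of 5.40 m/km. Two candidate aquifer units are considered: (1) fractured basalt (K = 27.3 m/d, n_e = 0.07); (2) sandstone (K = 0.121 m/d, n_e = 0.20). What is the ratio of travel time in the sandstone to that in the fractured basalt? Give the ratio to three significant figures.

Unit 1 (fractured basalt): v = 27.3×0.0054/0.07 = 2.106 m/d, t = 649/2.106 = 308.2 d
Unit 2 (sandstone): v = 0.121×0.0054/0.20 = 0.003267 m/d, t = 649/0.003267 = 198700 d
t(sandstone) / t(fractured basalt) = 198700/308.2 = 645

645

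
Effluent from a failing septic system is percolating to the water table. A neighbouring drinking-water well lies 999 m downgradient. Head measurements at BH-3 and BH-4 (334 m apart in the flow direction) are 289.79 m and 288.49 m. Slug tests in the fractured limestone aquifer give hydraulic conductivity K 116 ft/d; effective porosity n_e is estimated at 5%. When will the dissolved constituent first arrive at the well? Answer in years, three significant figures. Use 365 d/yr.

0.994 years

Hydraulic gradient i = (289.79 − 288.49) / 334 = 1.30 / 334 = 0.003892
K = 116 ft/d × 0.3048 = 35.36 m/d
Specific discharge q = 35.36 × 0.003892 = 0.1376 m/d
Seepage velocity v = q / n = 0.1376 / 0.05 = 2.752 m/d
t = L / v = 999 / 2.752 = 363.0 d
   = 363.0 / 365 = 0.994 yr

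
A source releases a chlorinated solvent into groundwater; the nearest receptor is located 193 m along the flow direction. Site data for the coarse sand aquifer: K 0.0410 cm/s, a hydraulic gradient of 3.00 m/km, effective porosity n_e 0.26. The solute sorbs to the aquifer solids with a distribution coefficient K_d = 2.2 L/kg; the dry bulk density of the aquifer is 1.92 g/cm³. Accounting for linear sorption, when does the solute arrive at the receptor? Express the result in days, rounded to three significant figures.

8140 days

K = 0.0410 cm/s × 864 = 35.42 m/d
q = Ki = 35.42 × 0.0030 = 0.1063 m/d
v_s = q/n_e = 0.1063/0.26 = 0.4087 m/d
Retardation R = 1 + ρ_b·K_d/n = 1 + 1.92×2.2/0.26 = 17.25
Contaminant velocity v_c = v/R = 0.4087/17.25 = 0.02370 m/d
t = L/v_c = 193/0.02370 = 8143 d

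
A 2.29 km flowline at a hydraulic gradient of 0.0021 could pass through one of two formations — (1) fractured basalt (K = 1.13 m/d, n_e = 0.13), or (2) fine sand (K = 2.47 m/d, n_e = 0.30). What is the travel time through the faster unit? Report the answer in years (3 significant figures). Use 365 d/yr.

344 years

Unit 1 (fractured basalt): v = 1.13×0.0021/0.13 = 0.01825 m/d, t = 2290/0.01825 = 125500 d
Unit 2 (fine sand): v = 2.47×0.0021/0.30 = 0.01729 m/d, t = 2290/0.01729 = 132400 d
Faster: 125500 d / 365 = 344 yr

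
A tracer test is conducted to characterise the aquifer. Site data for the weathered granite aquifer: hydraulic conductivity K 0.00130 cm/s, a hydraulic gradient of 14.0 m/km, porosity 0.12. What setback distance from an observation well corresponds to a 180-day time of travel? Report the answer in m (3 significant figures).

K = 0.00130 cm/s × 864 = 1.123 m/d
q = Ki = 1.123 × 0.014 = 0.01572 m/d
Average linear velocity = 0.01572 / 0.12 = 0.1310 m/d
L = v × T = 0.1310 × 180 = 23.59 m

23.6 m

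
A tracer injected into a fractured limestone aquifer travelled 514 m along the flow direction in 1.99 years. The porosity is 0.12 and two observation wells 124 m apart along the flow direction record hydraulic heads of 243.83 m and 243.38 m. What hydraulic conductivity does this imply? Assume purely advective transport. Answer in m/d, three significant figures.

Hydraulic gradient i = (243.83 − 243.38) / 124 = 0.45 / 124 = 0.003629
t = 1.99 years = 726.4 d
v = L / t = 514 / 726.4 = 0.7076 m/d
K = v · n / i = 0.7076 × 0.12 / 0.003629 = 23.4 m/d

23.4 m/d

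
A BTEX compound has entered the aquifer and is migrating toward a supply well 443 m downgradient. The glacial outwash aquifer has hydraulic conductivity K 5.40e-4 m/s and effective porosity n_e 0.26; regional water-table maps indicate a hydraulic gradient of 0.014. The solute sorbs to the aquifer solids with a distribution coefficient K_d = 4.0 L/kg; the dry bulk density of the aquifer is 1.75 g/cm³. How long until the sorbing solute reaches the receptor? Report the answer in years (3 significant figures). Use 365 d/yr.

13.5 years

K = 5.40e-4 m/s × 86400 s/d = 46.66 m/d
q = Ki = 46.66 × 0.014 = 0.6532 m/d
Average linear velocity = 0.6532 / 0.26 = 2.512 m/d
Retardation R = 1 + ρ_b·K_d/n = 1 + 1.75×4.0/0.26 = 27.92
Contaminant velocity v_c = v/R = 2.512/27.92 = 0.08997 m/d
t = L/v_c = 443/0.08997 = 4924 d
   = 4924/365 = 13.5 yr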